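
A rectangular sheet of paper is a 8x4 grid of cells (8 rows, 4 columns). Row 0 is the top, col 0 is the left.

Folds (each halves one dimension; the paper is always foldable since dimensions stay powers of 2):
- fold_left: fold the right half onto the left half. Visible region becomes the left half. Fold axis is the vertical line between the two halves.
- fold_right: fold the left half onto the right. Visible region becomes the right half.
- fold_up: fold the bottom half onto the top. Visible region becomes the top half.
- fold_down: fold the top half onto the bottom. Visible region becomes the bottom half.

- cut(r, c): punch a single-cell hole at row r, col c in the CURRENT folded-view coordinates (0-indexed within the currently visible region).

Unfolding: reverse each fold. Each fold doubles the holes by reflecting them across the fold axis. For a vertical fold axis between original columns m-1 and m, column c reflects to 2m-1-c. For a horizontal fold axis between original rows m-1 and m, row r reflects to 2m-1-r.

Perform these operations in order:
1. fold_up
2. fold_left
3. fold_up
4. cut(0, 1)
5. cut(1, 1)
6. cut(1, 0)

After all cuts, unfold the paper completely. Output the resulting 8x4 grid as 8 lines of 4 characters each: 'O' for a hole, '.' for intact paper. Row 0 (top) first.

Answer: .OO.
OOOO
OOOO
.OO.
.OO.
OOOO
OOOO
.OO.

Derivation:
Op 1 fold_up: fold axis h@4; visible region now rows[0,4) x cols[0,4) = 4x4
Op 2 fold_left: fold axis v@2; visible region now rows[0,4) x cols[0,2) = 4x2
Op 3 fold_up: fold axis h@2; visible region now rows[0,2) x cols[0,2) = 2x2
Op 4 cut(0, 1): punch at orig (0,1); cuts so far [(0, 1)]; region rows[0,2) x cols[0,2) = 2x2
Op 5 cut(1, 1): punch at orig (1,1); cuts so far [(0, 1), (1, 1)]; region rows[0,2) x cols[0,2) = 2x2
Op 6 cut(1, 0): punch at orig (1,0); cuts so far [(0, 1), (1, 0), (1, 1)]; region rows[0,2) x cols[0,2) = 2x2
Unfold 1 (reflect across h@2): 6 holes -> [(0, 1), (1, 0), (1, 1), (2, 0), (2, 1), (3, 1)]
Unfold 2 (reflect across v@2): 12 holes -> [(0, 1), (0, 2), (1, 0), (1, 1), (1, 2), (1, 3), (2, 0), (2, 1), (2, 2), (2, 3), (3, 1), (3, 2)]
Unfold 3 (reflect across h@4): 24 holes -> [(0, 1), (0, 2), (1, 0), (1, 1), (1, 2), (1, 3), (2, 0), (2, 1), (2, 2), (2, 3), (3, 1), (3, 2), (4, 1), (4, 2), (5, 0), (5, 1), (5, 2), (5, 3), (6, 0), (6, 1), (6, 2), (6, 3), (7, 1), (7, 2)]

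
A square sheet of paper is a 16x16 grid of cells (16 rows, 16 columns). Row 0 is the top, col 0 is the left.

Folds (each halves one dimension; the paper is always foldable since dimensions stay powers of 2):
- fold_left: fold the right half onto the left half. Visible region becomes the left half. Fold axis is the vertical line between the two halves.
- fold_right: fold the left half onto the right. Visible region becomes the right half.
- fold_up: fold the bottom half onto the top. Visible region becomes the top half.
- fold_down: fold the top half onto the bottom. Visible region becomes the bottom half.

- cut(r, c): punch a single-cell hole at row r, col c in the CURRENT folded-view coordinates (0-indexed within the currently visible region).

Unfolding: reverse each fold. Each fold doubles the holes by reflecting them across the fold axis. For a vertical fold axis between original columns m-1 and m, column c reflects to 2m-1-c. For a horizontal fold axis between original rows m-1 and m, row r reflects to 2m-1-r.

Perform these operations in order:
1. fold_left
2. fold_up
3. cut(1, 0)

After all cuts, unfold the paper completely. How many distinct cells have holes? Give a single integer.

Answer: 4

Derivation:
Op 1 fold_left: fold axis v@8; visible region now rows[0,16) x cols[0,8) = 16x8
Op 2 fold_up: fold axis h@8; visible region now rows[0,8) x cols[0,8) = 8x8
Op 3 cut(1, 0): punch at orig (1,0); cuts so far [(1, 0)]; region rows[0,8) x cols[0,8) = 8x8
Unfold 1 (reflect across h@8): 2 holes -> [(1, 0), (14, 0)]
Unfold 2 (reflect across v@8): 4 holes -> [(1, 0), (1, 15), (14, 0), (14, 15)]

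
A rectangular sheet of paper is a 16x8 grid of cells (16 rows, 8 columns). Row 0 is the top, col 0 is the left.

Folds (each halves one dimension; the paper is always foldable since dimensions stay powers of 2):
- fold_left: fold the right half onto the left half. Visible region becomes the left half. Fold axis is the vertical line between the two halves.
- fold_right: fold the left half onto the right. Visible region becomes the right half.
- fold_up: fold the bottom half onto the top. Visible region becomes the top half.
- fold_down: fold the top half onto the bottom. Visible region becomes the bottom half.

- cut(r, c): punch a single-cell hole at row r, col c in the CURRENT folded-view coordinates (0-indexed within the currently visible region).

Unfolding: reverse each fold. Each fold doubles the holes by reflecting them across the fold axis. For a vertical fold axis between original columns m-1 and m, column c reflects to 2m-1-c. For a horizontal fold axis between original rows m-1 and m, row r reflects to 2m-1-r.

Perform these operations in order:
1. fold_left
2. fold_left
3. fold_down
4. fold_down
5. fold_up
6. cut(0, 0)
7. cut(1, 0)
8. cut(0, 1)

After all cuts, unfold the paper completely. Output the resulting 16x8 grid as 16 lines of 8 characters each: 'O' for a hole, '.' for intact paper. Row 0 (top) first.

Op 1 fold_left: fold axis v@4; visible region now rows[0,16) x cols[0,4) = 16x4
Op 2 fold_left: fold axis v@2; visible region now rows[0,16) x cols[0,2) = 16x2
Op 3 fold_down: fold axis h@8; visible region now rows[8,16) x cols[0,2) = 8x2
Op 4 fold_down: fold axis h@12; visible region now rows[12,16) x cols[0,2) = 4x2
Op 5 fold_up: fold axis h@14; visible region now rows[12,14) x cols[0,2) = 2x2
Op 6 cut(0, 0): punch at orig (12,0); cuts so far [(12, 0)]; region rows[12,14) x cols[0,2) = 2x2
Op 7 cut(1, 0): punch at orig (13,0); cuts so far [(12, 0), (13, 0)]; region rows[12,14) x cols[0,2) = 2x2
Op 8 cut(0, 1): punch at orig (12,1); cuts so far [(12, 0), (12, 1), (13, 0)]; region rows[12,14) x cols[0,2) = 2x2
Unfold 1 (reflect across h@14): 6 holes -> [(12, 0), (12, 1), (13, 0), (14, 0), (15, 0), (15, 1)]
Unfold 2 (reflect across h@12): 12 holes -> [(8, 0), (8, 1), (9, 0), (10, 0), (11, 0), (11, 1), (12, 0), (12, 1), (13, 0), (14, 0), (15, 0), (15, 1)]
Unfold 3 (reflect across h@8): 24 holes -> [(0, 0), (0, 1), (1, 0), (2, 0), (3, 0), (3, 1), (4, 0), (4, 1), (5, 0), (6, 0), (7, 0), (7, 1), (8, 0), (8, 1), (9, 0), (10, 0), (11, 0), (11, 1), (12, 0), (12, 1), (13, 0), (14, 0), (15, 0), (15, 1)]
Unfold 4 (reflect across v@2): 48 holes -> [(0, 0), (0, 1), (0, 2), (0, 3), (1, 0), (1, 3), (2, 0), (2, 3), (3, 0), (3, 1), (3, 2), (3, 3), (4, 0), (4, 1), (4, 2), (4, 3), (5, 0), (5, 3), (6, 0), (6, 3), (7, 0), (7, 1), (7, 2), (7, 3), (8, 0), (8, 1), (8, 2), (8, 3), (9, 0), (9, 3), (10, 0), (10, 3), (11, 0), (11, 1), (11, 2), (11, 3), (12, 0), (12, 1), (12, 2), (12, 3), (13, 0), (13, 3), (14, 0), (14, 3), (15, 0), (15, 1), (15, 2), (15, 3)]
Unfold 5 (reflect across v@4): 96 holes -> [(0, 0), (0, 1), (0, 2), (0, 3), (0, 4), (0, 5), (0, 6), (0, 7), (1, 0), (1, 3), (1, 4), (1, 7), (2, 0), (2, 3), (2, 4), (2, 7), (3, 0), (3, 1), (3, 2), (3, 3), (3, 4), (3, 5), (3, 6), (3, 7), (4, 0), (4, 1), (4, 2), (4, 3), (4, 4), (4, 5), (4, 6), (4, 7), (5, 0), (5, 3), (5, 4), (5, 7), (6, 0), (6, 3), (6, 4), (6, 7), (7, 0), (7, 1), (7, 2), (7, 3), (7, 4), (7, 5), (7, 6), (7, 7), (8, 0), (8, 1), (8, 2), (8, 3), (8, 4), (8, 5), (8, 6), (8, 7), (9, 0), (9, 3), (9, 4), (9, 7), (10, 0), (10, 3), (10, 4), (10, 7), (11, 0), (11, 1), (11, 2), (11, 3), (11, 4), (11, 5), (11, 6), (11, 7), (12, 0), (12, 1), (12, 2), (12, 3), (12, 4), (12, 5), (12, 6), (12, 7), (13, 0), (13, 3), (13, 4), (13, 7), (14, 0), (14, 3), (14, 4), (14, 7), (15, 0), (15, 1), (15, 2), (15, 3), (15, 4), (15, 5), (15, 6), (15, 7)]

Answer: OOOOOOOO
O..OO..O
O..OO..O
OOOOOOOO
OOOOOOOO
O..OO..O
O..OO..O
OOOOOOOO
OOOOOOOO
O..OO..O
O..OO..O
OOOOOOOO
OOOOOOOO
O..OO..O
O..OO..O
OOOOOOOO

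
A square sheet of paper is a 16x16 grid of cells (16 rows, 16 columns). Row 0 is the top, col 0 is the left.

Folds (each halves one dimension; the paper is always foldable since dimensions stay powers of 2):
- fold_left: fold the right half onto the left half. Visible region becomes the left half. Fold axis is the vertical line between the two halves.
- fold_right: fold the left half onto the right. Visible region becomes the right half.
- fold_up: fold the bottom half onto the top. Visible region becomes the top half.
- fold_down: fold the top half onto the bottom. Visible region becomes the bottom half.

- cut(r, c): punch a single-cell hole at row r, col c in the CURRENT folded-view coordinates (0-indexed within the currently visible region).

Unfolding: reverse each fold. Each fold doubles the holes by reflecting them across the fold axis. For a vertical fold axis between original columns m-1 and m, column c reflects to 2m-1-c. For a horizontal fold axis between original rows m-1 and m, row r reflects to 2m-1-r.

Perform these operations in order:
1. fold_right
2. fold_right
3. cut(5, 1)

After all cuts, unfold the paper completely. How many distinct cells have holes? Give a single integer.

Answer: 4

Derivation:
Op 1 fold_right: fold axis v@8; visible region now rows[0,16) x cols[8,16) = 16x8
Op 2 fold_right: fold axis v@12; visible region now rows[0,16) x cols[12,16) = 16x4
Op 3 cut(5, 1): punch at orig (5,13); cuts so far [(5, 13)]; region rows[0,16) x cols[12,16) = 16x4
Unfold 1 (reflect across v@12): 2 holes -> [(5, 10), (5, 13)]
Unfold 2 (reflect across v@8): 4 holes -> [(5, 2), (5, 5), (5, 10), (5, 13)]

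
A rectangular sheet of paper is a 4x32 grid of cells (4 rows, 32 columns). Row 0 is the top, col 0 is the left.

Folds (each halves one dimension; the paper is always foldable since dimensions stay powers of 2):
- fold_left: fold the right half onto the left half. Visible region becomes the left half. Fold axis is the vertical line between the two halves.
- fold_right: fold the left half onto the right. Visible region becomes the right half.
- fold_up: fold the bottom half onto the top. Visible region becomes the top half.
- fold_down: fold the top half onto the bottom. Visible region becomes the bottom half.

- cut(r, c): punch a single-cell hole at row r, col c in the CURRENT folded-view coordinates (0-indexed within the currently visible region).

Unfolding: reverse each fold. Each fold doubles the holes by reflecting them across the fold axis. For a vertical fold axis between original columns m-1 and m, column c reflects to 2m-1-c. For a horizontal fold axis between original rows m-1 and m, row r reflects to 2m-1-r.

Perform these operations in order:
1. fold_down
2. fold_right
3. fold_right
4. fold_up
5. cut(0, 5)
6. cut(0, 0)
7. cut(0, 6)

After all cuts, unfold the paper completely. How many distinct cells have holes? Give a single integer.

Op 1 fold_down: fold axis h@2; visible region now rows[2,4) x cols[0,32) = 2x32
Op 2 fold_right: fold axis v@16; visible region now rows[2,4) x cols[16,32) = 2x16
Op 3 fold_right: fold axis v@24; visible region now rows[2,4) x cols[24,32) = 2x8
Op 4 fold_up: fold axis h@3; visible region now rows[2,3) x cols[24,32) = 1x8
Op 5 cut(0, 5): punch at orig (2,29); cuts so far [(2, 29)]; region rows[2,3) x cols[24,32) = 1x8
Op 6 cut(0, 0): punch at orig (2,24); cuts so far [(2, 24), (2, 29)]; region rows[2,3) x cols[24,32) = 1x8
Op 7 cut(0, 6): punch at orig (2,30); cuts so far [(2, 24), (2, 29), (2, 30)]; region rows[2,3) x cols[24,32) = 1x8
Unfold 1 (reflect across h@3): 6 holes -> [(2, 24), (2, 29), (2, 30), (3, 24), (3, 29), (3, 30)]
Unfold 2 (reflect across v@24): 12 holes -> [(2, 17), (2, 18), (2, 23), (2, 24), (2, 29), (2, 30), (3, 17), (3, 18), (3, 23), (3, 24), (3, 29), (3, 30)]
Unfold 3 (reflect across v@16): 24 holes -> [(2, 1), (2, 2), (2, 7), (2, 8), (2, 13), (2, 14), (2, 17), (2, 18), (2, 23), (2, 24), (2, 29), (2, 30), (3, 1), (3, 2), (3, 7), (3, 8), (3, 13), (3, 14), (3, 17), (3, 18), (3, 23), (3, 24), (3, 29), (3, 30)]
Unfold 4 (reflect across h@2): 48 holes -> [(0, 1), (0, 2), (0, 7), (0, 8), (0, 13), (0, 14), (0, 17), (0, 18), (0, 23), (0, 24), (0, 29), (0, 30), (1, 1), (1, 2), (1, 7), (1, 8), (1, 13), (1, 14), (1, 17), (1, 18), (1, 23), (1, 24), (1, 29), (1, 30), (2, 1), (2, 2), (2, 7), (2, 8), (2, 13), (2, 14), (2, 17), (2, 18), (2, 23), (2, 24), (2, 29), (2, 30), (3, 1), (3, 2), (3, 7), (3, 8), (3, 13), (3, 14), (3, 17), (3, 18), (3, 23), (3, 24), (3, 29), (3, 30)]

Answer: 48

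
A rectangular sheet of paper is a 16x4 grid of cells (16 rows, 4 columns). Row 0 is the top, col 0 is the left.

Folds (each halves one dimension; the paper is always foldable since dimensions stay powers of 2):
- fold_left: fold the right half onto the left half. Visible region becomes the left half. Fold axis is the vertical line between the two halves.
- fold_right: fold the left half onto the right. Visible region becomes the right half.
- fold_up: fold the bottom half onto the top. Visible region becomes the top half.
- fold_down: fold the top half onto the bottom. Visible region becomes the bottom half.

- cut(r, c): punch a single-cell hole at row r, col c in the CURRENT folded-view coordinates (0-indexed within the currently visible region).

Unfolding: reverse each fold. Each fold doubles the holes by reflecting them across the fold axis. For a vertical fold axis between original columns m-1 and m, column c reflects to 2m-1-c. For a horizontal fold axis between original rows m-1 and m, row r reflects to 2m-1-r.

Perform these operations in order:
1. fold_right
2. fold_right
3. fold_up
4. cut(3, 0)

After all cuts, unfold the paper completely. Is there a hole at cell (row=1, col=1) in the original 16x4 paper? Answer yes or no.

Op 1 fold_right: fold axis v@2; visible region now rows[0,16) x cols[2,4) = 16x2
Op 2 fold_right: fold axis v@3; visible region now rows[0,16) x cols[3,4) = 16x1
Op 3 fold_up: fold axis h@8; visible region now rows[0,8) x cols[3,4) = 8x1
Op 4 cut(3, 0): punch at orig (3,3); cuts so far [(3, 3)]; region rows[0,8) x cols[3,4) = 8x1
Unfold 1 (reflect across h@8): 2 holes -> [(3, 3), (12, 3)]
Unfold 2 (reflect across v@3): 4 holes -> [(3, 2), (3, 3), (12, 2), (12, 3)]
Unfold 3 (reflect across v@2): 8 holes -> [(3, 0), (3, 1), (3, 2), (3, 3), (12, 0), (12, 1), (12, 2), (12, 3)]
Holes: [(3, 0), (3, 1), (3, 2), (3, 3), (12, 0), (12, 1), (12, 2), (12, 3)]

Answer: no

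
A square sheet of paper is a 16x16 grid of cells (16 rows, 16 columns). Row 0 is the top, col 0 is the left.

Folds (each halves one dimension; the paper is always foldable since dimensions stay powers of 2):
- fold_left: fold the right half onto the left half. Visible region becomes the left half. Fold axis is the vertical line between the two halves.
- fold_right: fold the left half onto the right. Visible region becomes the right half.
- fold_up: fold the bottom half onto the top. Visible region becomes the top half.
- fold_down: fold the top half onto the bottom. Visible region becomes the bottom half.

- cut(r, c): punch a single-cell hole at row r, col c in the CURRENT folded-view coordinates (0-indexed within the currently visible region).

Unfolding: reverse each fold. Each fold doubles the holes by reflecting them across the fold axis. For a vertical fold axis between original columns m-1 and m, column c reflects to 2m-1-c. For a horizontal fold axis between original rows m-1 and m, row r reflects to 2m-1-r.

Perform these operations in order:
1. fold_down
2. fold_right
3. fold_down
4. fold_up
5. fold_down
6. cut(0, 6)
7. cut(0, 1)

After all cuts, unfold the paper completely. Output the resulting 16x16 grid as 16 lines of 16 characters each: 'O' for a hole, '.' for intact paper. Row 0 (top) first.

Op 1 fold_down: fold axis h@8; visible region now rows[8,16) x cols[0,16) = 8x16
Op 2 fold_right: fold axis v@8; visible region now rows[8,16) x cols[8,16) = 8x8
Op 3 fold_down: fold axis h@12; visible region now rows[12,16) x cols[8,16) = 4x8
Op 4 fold_up: fold axis h@14; visible region now rows[12,14) x cols[8,16) = 2x8
Op 5 fold_down: fold axis h@13; visible region now rows[13,14) x cols[8,16) = 1x8
Op 6 cut(0, 6): punch at orig (13,14); cuts so far [(13, 14)]; region rows[13,14) x cols[8,16) = 1x8
Op 7 cut(0, 1): punch at orig (13,9); cuts so far [(13, 9), (13, 14)]; region rows[13,14) x cols[8,16) = 1x8
Unfold 1 (reflect across h@13): 4 holes -> [(12, 9), (12, 14), (13, 9), (13, 14)]
Unfold 2 (reflect across h@14): 8 holes -> [(12, 9), (12, 14), (13, 9), (13, 14), (14, 9), (14, 14), (15, 9), (15, 14)]
Unfold 3 (reflect across h@12): 16 holes -> [(8, 9), (8, 14), (9, 9), (9, 14), (10, 9), (10, 14), (11, 9), (11, 14), (12, 9), (12, 14), (13, 9), (13, 14), (14, 9), (14, 14), (15, 9), (15, 14)]
Unfold 4 (reflect across v@8): 32 holes -> [(8, 1), (8, 6), (8, 9), (8, 14), (9, 1), (9, 6), (9, 9), (9, 14), (10, 1), (10, 6), (10, 9), (10, 14), (11, 1), (11, 6), (11, 9), (11, 14), (12, 1), (12, 6), (12, 9), (12, 14), (13, 1), (13, 6), (13, 9), (13, 14), (14, 1), (14, 6), (14, 9), (14, 14), (15, 1), (15, 6), (15, 9), (15, 14)]
Unfold 5 (reflect across h@8): 64 holes -> [(0, 1), (0, 6), (0, 9), (0, 14), (1, 1), (1, 6), (1, 9), (1, 14), (2, 1), (2, 6), (2, 9), (2, 14), (3, 1), (3, 6), (3, 9), (3, 14), (4, 1), (4, 6), (4, 9), (4, 14), (5, 1), (5, 6), (5, 9), (5, 14), (6, 1), (6, 6), (6, 9), (6, 14), (7, 1), (7, 6), (7, 9), (7, 14), (8, 1), (8, 6), (8, 9), (8, 14), (9, 1), (9, 6), (9, 9), (9, 14), (10, 1), (10, 6), (10, 9), (10, 14), (11, 1), (11, 6), (11, 9), (11, 14), (12, 1), (12, 6), (12, 9), (12, 14), (13, 1), (13, 6), (13, 9), (13, 14), (14, 1), (14, 6), (14, 9), (14, 14), (15, 1), (15, 6), (15, 9), (15, 14)]

Answer: .O....O..O....O.
.O....O..O....O.
.O....O..O....O.
.O....O..O....O.
.O....O..O....O.
.O....O..O....O.
.O....O..O....O.
.O....O..O....O.
.O....O..O....O.
.O....O..O....O.
.O....O..O....O.
.O....O..O....O.
.O....O..O....O.
.O....O..O....O.
.O....O..O....O.
.O....O..O....O.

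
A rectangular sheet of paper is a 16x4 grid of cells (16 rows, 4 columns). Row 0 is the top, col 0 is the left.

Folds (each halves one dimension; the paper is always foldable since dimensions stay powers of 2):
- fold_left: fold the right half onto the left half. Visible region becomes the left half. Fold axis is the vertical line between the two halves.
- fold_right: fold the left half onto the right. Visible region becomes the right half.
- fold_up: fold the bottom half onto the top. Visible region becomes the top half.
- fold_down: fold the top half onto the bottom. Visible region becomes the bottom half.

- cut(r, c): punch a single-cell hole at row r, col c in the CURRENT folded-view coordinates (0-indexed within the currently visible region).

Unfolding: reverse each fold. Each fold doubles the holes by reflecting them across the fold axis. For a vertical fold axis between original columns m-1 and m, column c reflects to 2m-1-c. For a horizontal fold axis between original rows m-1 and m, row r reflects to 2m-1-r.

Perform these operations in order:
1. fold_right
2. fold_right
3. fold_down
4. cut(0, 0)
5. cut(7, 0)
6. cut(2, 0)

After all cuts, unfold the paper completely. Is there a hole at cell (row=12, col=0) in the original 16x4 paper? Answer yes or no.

Op 1 fold_right: fold axis v@2; visible region now rows[0,16) x cols[2,4) = 16x2
Op 2 fold_right: fold axis v@3; visible region now rows[0,16) x cols[3,4) = 16x1
Op 3 fold_down: fold axis h@8; visible region now rows[8,16) x cols[3,4) = 8x1
Op 4 cut(0, 0): punch at orig (8,3); cuts so far [(8, 3)]; region rows[8,16) x cols[3,4) = 8x1
Op 5 cut(7, 0): punch at orig (15,3); cuts so far [(8, 3), (15, 3)]; region rows[8,16) x cols[3,4) = 8x1
Op 6 cut(2, 0): punch at orig (10,3); cuts so far [(8, 3), (10, 3), (15, 3)]; region rows[8,16) x cols[3,4) = 8x1
Unfold 1 (reflect across h@8): 6 holes -> [(0, 3), (5, 3), (7, 3), (8, 3), (10, 3), (15, 3)]
Unfold 2 (reflect across v@3): 12 holes -> [(0, 2), (0, 3), (5, 2), (5, 3), (7, 2), (7, 3), (8, 2), (8, 3), (10, 2), (10, 3), (15, 2), (15, 3)]
Unfold 3 (reflect across v@2): 24 holes -> [(0, 0), (0, 1), (0, 2), (0, 3), (5, 0), (5, 1), (5, 2), (5, 3), (7, 0), (7, 1), (7, 2), (7, 3), (8, 0), (8, 1), (8, 2), (8, 3), (10, 0), (10, 1), (10, 2), (10, 3), (15, 0), (15, 1), (15, 2), (15, 3)]
Holes: [(0, 0), (0, 1), (0, 2), (0, 3), (5, 0), (5, 1), (5, 2), (5, 3), (7, 0), (7, 1), (7, 2), (7, 3), (8, 0), (8, 1), (8, 2), (8, 3), (10, 0), (10, 1), (10, 2), (10, 3), (15, 0), (15, 1), (15, 2), (15, 3)]

Answer: no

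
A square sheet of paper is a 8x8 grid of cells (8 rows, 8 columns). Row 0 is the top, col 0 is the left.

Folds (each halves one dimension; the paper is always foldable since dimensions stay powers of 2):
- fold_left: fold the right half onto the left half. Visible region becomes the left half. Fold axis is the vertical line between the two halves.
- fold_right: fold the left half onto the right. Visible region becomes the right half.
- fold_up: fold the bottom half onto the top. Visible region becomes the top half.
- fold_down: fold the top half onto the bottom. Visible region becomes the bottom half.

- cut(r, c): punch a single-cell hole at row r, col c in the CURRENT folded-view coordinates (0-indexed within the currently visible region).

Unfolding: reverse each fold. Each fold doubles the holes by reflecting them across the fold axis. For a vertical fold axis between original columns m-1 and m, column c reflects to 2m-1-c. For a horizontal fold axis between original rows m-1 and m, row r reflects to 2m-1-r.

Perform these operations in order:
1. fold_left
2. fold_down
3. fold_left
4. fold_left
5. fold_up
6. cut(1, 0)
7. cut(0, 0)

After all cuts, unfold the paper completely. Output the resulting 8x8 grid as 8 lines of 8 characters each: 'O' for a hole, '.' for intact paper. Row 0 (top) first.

Answer: OOOOOOOO
OOOOOOOO
OOOOOOOO
OOOOOOOO
OOOOOOOO
OOOOOOOO
OOOOOOOO
OOOOOOOO

Derivation:
Op 1 fold_left: fold axis v@4; visible region now rows[0,8) x cols[0,4) = 8x4
Op 2 fold_down: fold axis h@4; visible region now rows[4,8) x cols[0,4) = 4x4
Op 3 fold_left: fold axis v@2; visible region now rows[4,8) x cols[0,2) = 4x2
Op 4 fold_left: fold axis v@1; visible region now rows[4,8) x cols[0,1) = 4x1
Op 5 fold_up: fold axis h@6; visible region now rows[4,6) x cols[0,1) = 2x1
Op 6 cut(1, 0): punch at orig (5,0); cuts so far [(5, 0)]; region rows[4,6) x cols[0,1) = 2x1
Op 7 cut(0, 0): punch at orig (4,0); cuts so far [(4, 0), (5, 0)]; region rows[4,6) x cols[0,1) = 2x1
Unfold 1 (reflect across h@6): 4 holes -> [(4, 0), (5, 0), (6, 0), (7, 0)]
Unfold 2 (reflect across v@1): 8 holes -> [(4, 0), (4, 1), (5, 0), (5, 1), (6, 0), (6, 1), (7, 0), (7, 1)]
Unfold 3 (reflect across v@2): 16 holes -> [(4, 0), (4, 1), (4, 2), (4, 3), (5, 0), (5, 1), (5, 2), (5, 3), (6, 0), (6, 1), (6, 2), (6, 3), (7, 0), (7, 1), (7, 2), (7, 3)]
Unfold 4 (reflect across h@4): 32 holes -> [(0, 0), (0, 1), (0, 2), (0, 3), (1, 0), (1, 1), (1, 2), (1, 3), (2, 0), (2, 1), (2, 2), (2, 3), (3, 0), (3, 1), (3, 2), (3, 3), (4, 0), (4, 1), (4, 2), (4, 3), (5, 0), (5, 1), (5, 2), (5, 3), (6, 0), (6, 1), (6, 2), (6, 3), (7, 0), (7, 1), (7, 2), (7, 3)]
Unfold 5 (reflect across v@4): 64 holes -> [(0, 0), (0, 1), (0, 2), (0, 3), (0, 4), (0, 5), (0, 6), (0, 7), (1, 0), (1, 1), (1, 2), (1, 3), (1, 4), (1, 5), (1, 6), (1, 7), (2, 0), (2, 1), (2, 2), (2, 3), (2, 4), (2, 5), (2, 6), (2, 7), (3, 0), (3, 1), (3, 2), (3, 3), (3, 4), (3, 5), (3, 6), (3, 7), (4, 0), (4, 1), (4, 2), (4, 3), (4, 4), (4, 5), (4, 6), (4, 7), (5, 0), (5, 1), (5, 2), (5, 3), (5, 4), (5, 5), (5, 6), (5, 7), (6, 0), (6, 1), (6, 2), (6, 3), (6, 4), (6, 5), (6, 6), (6, 7), (7, 0), (7, 1), (7, 2), (7, 3), (7, 4), (7, 5), (7, 6), (7, 7)]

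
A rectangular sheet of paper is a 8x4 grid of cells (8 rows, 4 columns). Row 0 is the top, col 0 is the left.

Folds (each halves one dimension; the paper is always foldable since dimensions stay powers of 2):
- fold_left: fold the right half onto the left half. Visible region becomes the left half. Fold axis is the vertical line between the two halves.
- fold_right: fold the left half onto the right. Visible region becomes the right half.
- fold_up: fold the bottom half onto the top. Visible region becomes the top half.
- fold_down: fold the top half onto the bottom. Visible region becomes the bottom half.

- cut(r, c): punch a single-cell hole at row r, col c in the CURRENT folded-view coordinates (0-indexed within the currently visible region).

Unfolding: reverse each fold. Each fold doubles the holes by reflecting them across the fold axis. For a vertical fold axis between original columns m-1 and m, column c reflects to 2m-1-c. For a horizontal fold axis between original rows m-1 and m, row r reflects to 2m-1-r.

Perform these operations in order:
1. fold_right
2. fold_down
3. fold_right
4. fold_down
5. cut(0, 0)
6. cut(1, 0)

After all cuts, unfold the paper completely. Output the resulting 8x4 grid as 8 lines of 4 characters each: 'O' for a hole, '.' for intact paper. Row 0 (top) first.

Op 1 fold_right: fold axis v@2; visible region now rows[0,8) x cols[2,4) = 8x2
Op 2 fold_down: fold axis h@4; visible region now rows[4,8) x cols[2,4) = 4x2
Op 3 fold_right: fold axis v@3; visible region now rows[4,8) x cols[3,4) = 4x1
Op 4 fold_down: fold axis h@6; visible region now rows[6,8) x cols[3,4) = 2x1
Op 5 cut(0, 0): punch at orig (6,3); cuts so far [(6, 3)]; region rows[6,8) x cols[3,4) = 2x1
Op 6 cut(1, 0): punch at orig (7,3); cuts so far [(6, 3), (7, 3)]; region rows[6,8) x cols[3,4) = 2x1
Unfold 1 (reflect across h@6): 4 holes -> [(4, 3), (5, 3), (6, 3), (7, 3)]
Unfold 2 (reflect across v@3): 8 holes -> [(4, 2), (4, 3), (5, 2), (5, 3), (6, 2), (6, 3), (7, 2), (7, 3)]
Unfold 3 (reflect across h@4): 16 holes -> [(0, 2), (0, 3), (1, 2), (1, 3), (2, 2), (2, 3), (3, 2), (3, 3), (4, 2), (4, 3), (5, 2), (5, 3), (6, 2), (6, 3), (7, 2), (7, 3)]
Unfold 4 (reflect across v@2): 32 holes -> [(0, 0), (0, 1), (0, 2), (0, 3), (1, 0), (1, 1), (1, 2), (1, 3), (2, 0), (2, 1), (2, 2), (2, 3), (3, 0), (3, 1), (3, 2), (3, 3), (4, 0), (4, 1), (4, 2), (4, 3), (5, 0), (5, 1), (5, 2), (5, 3), (6, 0), (6, 1), (6, 2), (6, 3), (7, 0), (7, 1), (7, 2), (7, 3)]

Answer: OOOO
OOOO
OOOO
OOOO
OOOO
OOOO
OOOO
OOOO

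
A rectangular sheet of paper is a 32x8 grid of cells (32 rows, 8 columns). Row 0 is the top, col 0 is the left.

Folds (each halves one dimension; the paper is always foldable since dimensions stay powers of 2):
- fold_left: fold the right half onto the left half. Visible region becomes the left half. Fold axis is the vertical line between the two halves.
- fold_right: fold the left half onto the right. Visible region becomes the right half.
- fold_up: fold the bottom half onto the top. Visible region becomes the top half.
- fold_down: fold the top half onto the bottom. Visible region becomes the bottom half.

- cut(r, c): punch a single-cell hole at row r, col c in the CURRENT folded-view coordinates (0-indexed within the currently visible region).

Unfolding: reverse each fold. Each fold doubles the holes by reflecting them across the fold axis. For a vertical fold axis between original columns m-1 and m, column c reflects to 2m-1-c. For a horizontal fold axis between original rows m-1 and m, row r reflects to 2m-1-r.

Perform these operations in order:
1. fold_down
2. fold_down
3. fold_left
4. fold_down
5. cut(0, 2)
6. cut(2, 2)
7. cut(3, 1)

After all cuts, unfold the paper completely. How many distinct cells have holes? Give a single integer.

Op 1 fold_down: fold axis h@16; visible region now rows[16,32) x cols[0,8) = 16x8
Op 2 fold_down: fold axis h@24; visible region now rows[24,32) x cols[0,8) = 8x8
Op 3 fold_left: fold axis v@4; visible region now rows[24,32) x cols[0,4) = 8x4
Op 4 fold_down: fold axis h@28; visible region now rows[28,32) x cols[0,4) = 4x4
Op 5 cut(0, 2): punch at orig (28,2); cuts so far [(28, 2)]; region rows[28,32) x cols[0,4) = 4x4
Op 6 cut(2, 2): punch at orig (30,2); cuts so far [(28, 2), (30, 2)]; region rows[28,32) x cols[0,4) = 4x4
Op 7 cut(3, 1): punch at orig (31,1); cuts so far [(28, 2), (30, 2), (31, 1)]; region rows[28,32) x cols[0,4) = 4x4
Unfold 1 (reflect across h@28): 6 holes -> [(24, 1), (25, 2), (27, 2), (28, 2), (30, 2), (31, 1)]
Unfold 2 (reflect across v@4): 12 holes -> [(24, 1), (24, 6), (25, 2), (25, 5), (27, 2), (27, 5), (28, 2), (28, 5), (30, 2), (30, 5), (31, 1), (31, 6)]
Unfold 3 (reflect across h@24): 24 holes -> [(16, 1), (16, 6), (17, 2), (17, 5), (19, 2), (19, 5), (20, 2), (20, 5), (22, 2), (22, 5), (23, 1), (23, 6), (24, 1), (24, 6), (25, 2), (25, 5), (27, 2), (27, 5), (28, 2), (28, 5), (30, 2), (30, 5), (31, 1), (31, 6)]
Unfold 4 (reflect across h@16): 48 holes -> [(0, 1), (0, 6), (1, 2), (1, 5), (3, 2), (3, 5), (4, 2), (4, 5), (6, 2), (6, 5), (7, 1), (7, 6), (8, 1), (8, 6), (9, 2), (9, 5), (11, 2), (11, 5), (12, 2), (12, 5), (14, 2), (14, 5), (15, 1), (15, 6), (16, 1), (16, 6), (17, 2), (17, 5), (19, 2), (19, 5), (20, 2), (20, 5), (22, 2), (22, 5), (23, 1), (23, 6), (24, 1), (24, 6), (25, 2), (25, 5), (27, 2), (27, 5), (28, 2), (28, 5), (30, 2), (30, 5), (31, 1), (31, 6)]

Answer: 48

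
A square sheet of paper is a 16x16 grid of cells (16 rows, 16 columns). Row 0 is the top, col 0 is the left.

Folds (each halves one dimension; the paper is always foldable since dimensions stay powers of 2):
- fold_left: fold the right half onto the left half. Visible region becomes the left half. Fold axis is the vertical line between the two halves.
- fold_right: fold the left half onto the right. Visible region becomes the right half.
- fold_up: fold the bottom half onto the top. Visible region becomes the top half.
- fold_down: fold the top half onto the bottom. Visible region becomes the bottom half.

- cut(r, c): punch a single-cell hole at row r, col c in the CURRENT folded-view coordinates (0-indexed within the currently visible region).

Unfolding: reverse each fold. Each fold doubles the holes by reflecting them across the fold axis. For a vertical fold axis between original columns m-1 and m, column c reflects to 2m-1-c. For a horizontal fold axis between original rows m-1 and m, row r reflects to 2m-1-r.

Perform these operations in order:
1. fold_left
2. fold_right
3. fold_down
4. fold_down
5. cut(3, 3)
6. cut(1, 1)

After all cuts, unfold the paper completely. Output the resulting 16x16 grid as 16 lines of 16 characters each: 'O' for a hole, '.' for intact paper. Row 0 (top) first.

Answer: O......OO......O
................
..O..O....O..O..
................
................
..O..O....O..O..
................
O......OO......O
O......OO......O
................
..O..O....O..O..
................
................
..O..O....O..O..
................
O......OO......O

Derivation:
Op 1 fold_left: fold axis v@8; visible region now rows[0,16) x cols[0,8) = 16x8
Op 2 fold_right: fold axis v@4; visible region now rows[0,16) x cols[4,8) = 16x4
Op 3 fold_down: fold axis h@8; visible region now rows[8,16) x cols[4,8) = 8x4
Op 4 fold_down: fold axis h@12; visible region now rows[12,16) x cols[4,8) = 4x4
Op 5 cut(3, 3): punch at orig (15,7); cuts so far [(15, 7)]; region rows[12,16) x cols[4,8) = 4x4
Op 6 cut(1, 1): punch at orig (13,5); cuts so far [(13, 5), (15, 7)]; region rows[12,16) x cols[4,8) = 4x4
Unfold 1 (reflect across h@12): 4 holes -> [(8, 7), (10, 5), (13, 5), (15, 7)]
Unfold 2 (reflect across h@8): 8 holes -> [(0, 7), (2, 5), (5, 5), (7, 7), (8, 7), (10, 5), (13, 5), (15, 7)]
Unfold 3 (reflect across v@4): 16 holes -> [(0, 0), (0, 7), (2, 2), (2, 5), (5, 2), (5, 5), (7, 0), (7, 7), (8, 0), (8, 7), (10, 2), (10, 5), (13, 2), (13, 5), (15, 0), (15, 7)]
Unfold 4 (reflect across v@8): 32 holes -> [(0, 0), (0, 7), (0, 8), (0, 15), (2, 2), (2, 5), (2, 10), (2, 13), (5, 2), (5, 5), (5, 10), (5, 13), (7, 0), (7, 7), (7, 8), (7, 15), (8, 0), (8, 7), (8, 8), (8, 15), (10, 2), (10, 5), (10, 10), (10, 13), (13, 2), (13, 5), (13, 10), (13, 13), (15, 0), (15, 7), (15, 8), (15, 15)]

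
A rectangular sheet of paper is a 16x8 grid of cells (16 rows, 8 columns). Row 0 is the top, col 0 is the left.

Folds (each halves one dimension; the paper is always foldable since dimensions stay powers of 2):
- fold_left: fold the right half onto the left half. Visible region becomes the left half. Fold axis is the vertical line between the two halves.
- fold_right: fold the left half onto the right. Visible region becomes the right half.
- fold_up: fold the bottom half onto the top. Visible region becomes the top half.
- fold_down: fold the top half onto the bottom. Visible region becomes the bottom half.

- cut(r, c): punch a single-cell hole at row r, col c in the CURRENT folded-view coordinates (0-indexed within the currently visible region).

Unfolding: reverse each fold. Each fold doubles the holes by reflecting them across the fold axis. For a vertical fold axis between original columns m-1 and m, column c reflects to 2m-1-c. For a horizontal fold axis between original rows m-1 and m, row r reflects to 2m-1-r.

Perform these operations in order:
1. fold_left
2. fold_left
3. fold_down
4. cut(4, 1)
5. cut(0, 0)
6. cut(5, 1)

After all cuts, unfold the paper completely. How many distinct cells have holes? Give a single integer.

Op 1 fold_left: fold axis v@4; visible region now rows[0,16) x cols[0,4) = 16x4
Op 2 fold_left: fold axis v@2; visible region now rows[0,16) x cols[0,2) = 16x2
Op 3 fold_down: fold axis h@8; visible region now rows[8,16) x cols[0,2) = 8x2
Op 4 cut(4, 1): punch at orig (12,1); cuts so far [(12, 1)]; region rows[8,16) x cols[0,2) = 8x2
Op 5 cut(0, 0): punch at orig (8,0); cuts so far [(8, 0), (12, 1)]; region rows[8,16) x cols[0,2) = 8x2
Op 6 cut(5, 1): punch at orig (13,1); cuts so far [(8, 0), (12, 1), (13, 1)]; region rows[8,16) x cols[0,2) = 8x2
Unfold 1 (reflect across h@8): 6 holes -> [(2, 1), (3, 1), (7, 0), (8, 0), (12, 1), (13, 1)]
Unfold 2 (reflect across v@2): 12 holes -> [(2, 1), (2, 2), (3, 1), (3, 2), (7, 0), (7, 3), (8, 0), (8, 3), (12, 1), (12, 2), (13, 1), (13, 2)]
Unfold 3 (reflect across v@4): 24 holes -> [(2, 1), (2, 2), (2, 5), (2, 6), (3, 1), (3, 2), (3, 5), (3, 6), (7, 0), (7, 3), (7, 4), (7, 7), (8, 0), (8, 3), (8, 4), (8, 7), (12, 1), (12, 2), (12, 5), (12, 6), (13, 1), (13, 2), (13, 5), (13, 6)]

Answer: 24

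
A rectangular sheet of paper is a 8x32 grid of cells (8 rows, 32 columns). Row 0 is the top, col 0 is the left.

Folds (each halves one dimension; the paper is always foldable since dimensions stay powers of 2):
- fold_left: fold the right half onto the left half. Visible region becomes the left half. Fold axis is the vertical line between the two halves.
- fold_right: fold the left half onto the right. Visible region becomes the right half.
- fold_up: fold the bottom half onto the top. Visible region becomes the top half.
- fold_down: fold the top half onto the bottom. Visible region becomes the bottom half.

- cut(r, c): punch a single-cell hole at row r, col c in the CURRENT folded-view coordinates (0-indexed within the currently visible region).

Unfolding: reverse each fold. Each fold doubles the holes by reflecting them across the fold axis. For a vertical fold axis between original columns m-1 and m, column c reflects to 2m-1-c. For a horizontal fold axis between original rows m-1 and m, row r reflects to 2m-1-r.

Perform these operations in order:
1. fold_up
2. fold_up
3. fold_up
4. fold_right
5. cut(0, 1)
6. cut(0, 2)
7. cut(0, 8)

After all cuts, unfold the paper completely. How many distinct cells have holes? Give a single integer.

Answer: 48

Derivation:
Op 1 fold_up: fold axis h@4; visible region now rows[0,4) x cols[0,32) = 4x32
Op 2 fold_up: fold axis h@2; visible region now rows[0,2) x cols[0,32) = 2x32
Op 3 fold_up: fold axis h@1; visible region now rows[0,1) x cols[0,32) = 1x32
Op 4 fold_right: fold axis v@16; visible region now rows[0,1) x cols[16,32) = 1x16
Op 5 cut(0, 1): punch at orig (0,17); cuts so far [(0, 17)]; region rows[0,1) x cols[16,32) = 1x16
Op 6 cut(0, 2): punch at orig (0,18); cuts so far [(0, 17), (0, 18)]; region rows[0,1) x cols[16,32) = 1x16
Op 7 cut(0, 8): punch at orig (0,24); cuts so far [(0, 17), (0, 18), (0, 24)]; region rows[0,1) x cols[16,32) = 1x16
Unfold 1 (reflect across v@16): 6 holes -> [(0, 7), (0, 13), (0, 14), (0, 17), (0, 18), (0, 24)]
Unfold 2 (reflect across h@1): 12 holes -> [(0, 7), (0, 13), (0, 14), (0, 17), (0, 18), (0, 24), (1, 7), (1, 13), (1, 14), (1, 17), (1, 18), (1, 24)]
Unfold 3 (reflect across h@2): 24 holes -> [(0, 7), (0, 13), (0, 14), (0, 17), (0, 18), (0, 24), (1, 7), (1, 13), (1, 14), (1, 17), (1, 18), (1, 24), (2, 7), (2, 13), (2, 14), (2, 17), (2, 18), (2, 24), (3, 7), (3, 13), (3, 14), (3, 17), (3, 18), (3, 24)]
Unfold 4 (reflect across h@4): 48 holes -> [(0, 7), (0, 13), (0, 14), (0, 17), (0, 18), (0, 24), (1, 7), (1, 13), (1, 14), (1, 17), (1, 18), (1, 24), (2, 7), (2, 13), (2, 14), (2, 17), (2, 18), (2, 24), (3, 7), (3, 13), (3, 14), (3, 17), (3, 18), (3, 24), (4, 7), (4, 13), (4, 14), (4, 17), (4, 18), (4, 24), (5, 7), (5, 13), (5, 14), (5, 17), (5, 18), (5, 24), (6, 7), (6, 13), (6, 14), (6, 17), (6, 18), (6, 24), (7, 7), (7, 13), (7, 14), (7, 17), (7, 18), (7, 24)]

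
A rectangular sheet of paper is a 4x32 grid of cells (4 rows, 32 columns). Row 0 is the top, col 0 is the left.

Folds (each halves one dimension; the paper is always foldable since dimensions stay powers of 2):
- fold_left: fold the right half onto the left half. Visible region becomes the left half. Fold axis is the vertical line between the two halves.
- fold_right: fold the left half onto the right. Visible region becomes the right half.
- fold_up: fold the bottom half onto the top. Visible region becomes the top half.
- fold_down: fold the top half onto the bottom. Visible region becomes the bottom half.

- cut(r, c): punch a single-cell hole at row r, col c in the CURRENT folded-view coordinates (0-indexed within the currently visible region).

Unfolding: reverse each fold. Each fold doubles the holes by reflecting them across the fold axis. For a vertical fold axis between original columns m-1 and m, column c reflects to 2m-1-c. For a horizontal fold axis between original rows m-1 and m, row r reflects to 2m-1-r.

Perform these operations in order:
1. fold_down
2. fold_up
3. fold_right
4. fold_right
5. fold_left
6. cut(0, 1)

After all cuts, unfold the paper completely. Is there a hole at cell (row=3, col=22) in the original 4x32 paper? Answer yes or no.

Answer: yes

Derivation:
Op 1 fold_down: fold axis h@2; visible region now rows[2,4) x cols[0,32) = 2x32
Op 2 fold_up: fold axis h@3; visible region now rows[2,3) x cols[0,32) = 1x32
Op 3 fold_right: fold axis v@16; visible region now rows[2,3) x cols[16,32) = 1x16
Op 4 fold_right: fold axis v@24; visible region now rows[2,3) x cols[24,32) = 1x8
Op 5 fold_left: fold axis v@28; visible region now rows[2,3) x cols[24,28) = 1x4
Op 6 cut(0, 1): punch at orig (2,25); cuts so far [(2, 25)]; region rows[2,3) x cols[24,28) = 1x4
Unfold 1 (reflect across v@28): 2 holes -> [(2, 25), (2, 30)]
Unfold 2 (reflect across v@24): 4 holes -> [(2, 17), (2, 22), (2, 25), (2, 30)]
Unfold 3 (reflect across v@16): 8 holes -> [(2, 1), (2, 6), (2, 9), (2, 14), (2, 17), (2, 22), (2, 25), (2, 30)]
Unfold 4 (reflect across h@3): 16 holes -> [(2, 1), (2, 6), (2, 9), (2, 14), (2, 17), (2, 22), (2, 25), (2, 30), (3, 1), (3, 6), (3, 9), (3, 14), (3, 17), (3, 22), (3, 25), (3, 30)]
Unfold 5 (reflect across h@2): 32 holes -> [(0, 1), (0, 6), (0, 9), (0, 14), (0, 17), (0, 22), (0, 25), (0, 30), (1, 1), (1, 6), (1, 9), (1, 14), (1, 17), (1, 22), (1, 25), (1, 30), (2, 1), (2, 6), (2, 9), (2, 14), (2, 17), (2, 22), (2, 25), (2, 30), (3, 1), (3, 6), (3, 9), (3, 14), (3, 17), (3, 22), (3, 25), (3, 30)]
Holes: [(0, 1), (0, 6), (0, 9), (0, 14), (0, 17), (0, 22), (0, 25), (0, 30), (1, 1), (1, 6), (1, 9), (1, 14), (1, 17), (1, 22), (1, 25), (1, 30), (2, 1), (2, 6), (2, 9), (2, 14), (2, 17), (2, 22), (2, 25), (2, 30), (3, 1), (3, 6), (3, 9), (3, 14), (3, 17), (3, 22), (3, 25), (3, 30)]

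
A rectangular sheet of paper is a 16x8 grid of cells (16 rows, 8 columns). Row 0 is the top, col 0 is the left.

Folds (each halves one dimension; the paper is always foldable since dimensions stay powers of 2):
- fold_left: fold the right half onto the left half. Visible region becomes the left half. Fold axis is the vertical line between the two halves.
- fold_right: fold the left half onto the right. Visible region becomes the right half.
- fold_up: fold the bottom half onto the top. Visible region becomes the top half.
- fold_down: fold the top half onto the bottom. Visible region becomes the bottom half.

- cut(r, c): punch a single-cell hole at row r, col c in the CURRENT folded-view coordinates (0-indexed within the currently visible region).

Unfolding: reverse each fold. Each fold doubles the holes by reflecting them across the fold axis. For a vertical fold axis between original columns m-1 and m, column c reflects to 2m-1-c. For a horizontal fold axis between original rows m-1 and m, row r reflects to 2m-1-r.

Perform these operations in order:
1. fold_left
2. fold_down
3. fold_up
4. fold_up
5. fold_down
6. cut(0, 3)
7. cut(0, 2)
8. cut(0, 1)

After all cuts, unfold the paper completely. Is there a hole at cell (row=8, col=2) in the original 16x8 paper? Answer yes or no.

Op 1 fold_left: fold axis v@4; visible region now rows[0,16) x cols[0,4) = 16x4
Op 2 fold_down: fold axis h@8; visible region now rows[8,16) x cols[0,4) = 8x4
Op 3 fold_up: fold axis h@12; visible region now rows[8,12) x cols[0,4) = 4x4
Op 4 fold_up: fold axis h@10; visible region now rows[8,10) x cols[0,4) = 2x4
Op 5 fold_down: fold axis h@9; visible region now rows[9,10) x cols[0,4) = 1x4
Op 6 cut(0, 3): punch at orig (9,3); cuts so far [(9, 3)]; region rows[9,10) x cols[0,4) = 1x4
Op 7 cut(0, 2): punch at orig (9,2); cuts so far [(9, 2), (9, 3)]; region rows[9,10) x cols[0,4) = 1x4
Op 8 cut(0, 1): punch at orig (9,1); cuts so far [(9, 1), (9, 2), (9, 3)]; region rows[9,10) x cols[0,4) = 1x4
Unfold 1 (reflect across h@9): 6 holes -> [(8, 1), (8, 2), (8, 3), (9, 1), (9, 2), (9, 3)]
Unfold 2 (reflect across h@10): 12 holes -> [(8, 1), (8, 2), (8, 3), (9, 1), (9, 2), (9, 3), (10, 1), (10, 2), (10, 3), (11, 1), (11, 2), (11, 3)]
Unfold 3 (reflect across h@12): 24 holes -> [(8, 1), (8, 2), (8, 3), (9, 1), (9, 2), (9, 3), (10, 1), (10, 2), (10, 3), (11, 1), (11, 2), (11, 3), (12, 1), (12, 2), (12, 3), (13, 1), (13, 2), (13, 3), (14, 1), (14, 2), (14, 3), (15, 1), (15, 2), (15, 3)]
Unfold 4 (reflect across h@8): 48 holes -> [(0, 1), (0, 2), (0, 3), (1, 1), (1, 2), (1, 3), (2, 1), (2, 2), (2, 3), (3, 1), (3, 2), (3, 3), (4, 1), (4, 2), (4, 3), (5, 1), (5, 2), (5, 3), (6, 1), (6, 2), (6, 3), (7, 1), (7, 2), (7, 3), (8, 1), (8, 2), (8, 3), (9, 1), (9, 2), (9, 3), (10, 1), (10, 2), (10, 3), (11, 1), (11, 2), (11, 3), (12, 1), (12, 2), (12, 3), (13, 1), (13, 2), (13, 3), (14, 1), (14, 2), (14, 3), (15, 1), (15, 2), (15, 3)]
Unfold 5 (reflect across v@4): 96 holes -> [(0, 1), (0, 2), (0, 3), (0, 4), (0, 5), (0, 6), (1, 1), (1, 2), (1, 3), (1, 4), (1, 5), (1, 6), (2, 1), (2, 2), (2, 3), (2, 4), (2, 5), (2, 6), (3, 1), (3, 2), (3, 3), (3, 4), (3, 5), (3, 6), (4, 1), (4, 2), (4, 3), (4, 4), (4, 5), (4, 6), (5, 1), (5, 2), (5, 3), (5, 4), (5, 5), (5, 6), (6, 1), (6, 2), (6, 3), (6, 4), (6, 5), (6, 6), (7, 1), (7, 2), (7, 3), (7, 4), (7, 5), (7, 6), (8, 1), (8, 2), (8, 3), (8, 4), (8, 5), (8, 6), (9, 1), (9, 2), (9, 3), (9, 4), (9, 5), (9, 6), (10, 1), (10, 2), (10, 3), (10, 4), (10, 5), (10, 6), (11, 1), (11, 2), (11, 3), (11, 4), (11, 5), (11, 6), (12, 1), (12, 2), (12, 3), (12, 4), (12, 5), (12, 6), (13, 1), (13, 2), (13, 3), (13, 4), (13, 5), (13, 6), (14, 1), (14, 2), (14, 3), (14, 4), (14, 5), (14, 6), (15, 1), (15, 2), (15, 3), (15, 4), (15, 5), (15, 6)]
Holes: [(0, 1), (0, 2), (0, 3), (0, 4), (0, 5), (0, 6), (1, 1), (1, 2), (1, 3), (1, 4), (1, 5), (1, 6), (2, 1), (2, 2), (2, 3), (2, 4), (2, 5), (2, 6), (3, 1), (3, 2), (3, 3), (3, 4), (3, 5), (3, 6), (4, 1), (4, 2), (4, 3), (4, 4), (4, 5), (4, 6), (5, 1), (5, 2), (5, 3), (5, 4), (5, 5), (5, 6), (6, 1), (6, 2), (6, 3), (6, 4), (6, 5), (6, 6), (7, 1), (7, 2), (7, 3), (7, 4), (7, 5), (7, 6), (8, 1), (8, 2), (8, 3), (8, 4), (8, 5), (8, 6), (9, 1), (9, 2), (9, 3), (9, 4), (9, 5), (9, 6), (10, 1), (10, 2), (10, 3), (10, 4), (10, 5), (10, 6), (11, 1), (11, 2), (11, 3), (11, 4), (11, 5), (11, 6), (12, 1), (12, 2), (12, 3), (12, 4), (12, 5), (12, 6), (13, 1), (13, 2), (13, 3), (13, 4), (13, 5), (13, 6), (14, 1), (14, 2), (14, 3), (14, 4), (14, 5), (14, 6), (15, 1), (15, 2), (15, 3), (15, 4), (15, 5), (15, 6)]

Answer: yes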